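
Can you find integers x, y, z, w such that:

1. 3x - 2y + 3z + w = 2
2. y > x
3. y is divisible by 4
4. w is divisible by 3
Yes

Take x = -2, y = 8, z = 1, w = 21. Substituting into each constraint:
  (1) 3(-2) - 2(8) + 3(1) + 21 = 2 ✓
  (2) 8 > -2 ✓
  (3) 8 = 4 × 2, remainder 0 ✓
  (4) 21 = 3 × 7, remainder 0 ✓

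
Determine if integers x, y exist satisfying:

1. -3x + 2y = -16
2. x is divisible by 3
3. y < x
Yes

Take x = 0, y = -8. Substituting into each constraint:
  (1) -3(0) + 2(-8) = -16 ✓
  (2) 0 = 3 × 0, remainder 0 ✓
  (3) -8 < 0 ✓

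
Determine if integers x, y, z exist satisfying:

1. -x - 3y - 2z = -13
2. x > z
Yes

Take x = 0, y = 5, z = -1. Substituting into each constraint:
  (1) 0 - 3(5) - 2(-1) = -13 ✓
  (2) 0 > -1 ✓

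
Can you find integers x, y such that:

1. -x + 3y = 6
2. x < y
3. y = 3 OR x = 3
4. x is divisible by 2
No

A contradictory subset is {-x + 3y = 6, x < y, y = 3 OR x = 3}. No integer assignment can satisfy these jointly:

  - -x + 3y = 6: is a linear equation tying the variables together
  - x < y: bounds one variable relative to another variable
  - y = 3 OR x = 3: forces a choice: either y = 3 or x = 3

Split on the disjunction (y = 3 OR x = 3):
  • If y = 3: the equation forces x = 3, giving (y, x) = (3, 3), which violates y > x.
  • If x = 3: the equation forces y = 3, giving (x, y) = (3, 3), which violates y > x.
Both branches are infeasible, so the system has no integer solution.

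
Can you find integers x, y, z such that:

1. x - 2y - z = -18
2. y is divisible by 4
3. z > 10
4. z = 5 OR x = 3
Yes

Take x = 3, y = 0, z = 21. Substituting into each constraint:
  (1) 3 - 2(0) + (-21) = -18 ✓
  (2) 0 = 4 × 0, remainder 0 ✓
  (3) 21 > 10 ✓
  (4) x = 3, target 3 ✓ (second branch holds)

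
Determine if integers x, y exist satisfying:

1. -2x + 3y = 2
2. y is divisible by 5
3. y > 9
Yes

Take x = 14, y = 10. Substituting into each constraint:
  (1) -2(14) + 3(10) = 2 ✓
  (2) 10 = 5 × 2, remainder 0 ✓
  (3) 10 > 9 ✓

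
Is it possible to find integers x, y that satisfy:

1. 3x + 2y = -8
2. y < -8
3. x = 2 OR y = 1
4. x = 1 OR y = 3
No

A contradictory subset is {3x + 2y = -8, y < -8, x = 1 OR y = 3}. No integer assignment can satisfy these jointly:

  - 3x + 2y = -8: is a linear equation tying the variables together
  - y < -8: bounds one variable relative to a constant
  - x = 1 OR y = 3: forces a choice: either x = 1 or y = 3

Split on the disjunction (x = 1 OR y = 3):
  • If x = 1: with x = 1, every remaining term of the linear equation is divisible by 2, so the left side is ≡ 0 (mod 2); but the right side -11 ≡ 1 (mod 2). No integers can satisfy it.
  • If y = 3: this contradicts the bound y ≤ -9.
Both branches are infeasible, so the system has no integer solution.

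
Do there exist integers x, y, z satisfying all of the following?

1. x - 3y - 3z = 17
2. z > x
Yes

Take x = 2, y = -8, z = 3. Substituting into each constraint:
  (1) 2 - 3(-8) - 3(3) = 17 ✓
  (2) 3 > 2 ✓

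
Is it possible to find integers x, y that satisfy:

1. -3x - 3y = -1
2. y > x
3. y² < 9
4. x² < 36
No

Even the single constraint (-3x - 3y = -1) is infeasible over the integers.

  - -3x - 3y = -1: every term on the left is divisible by 3, so the LHS ≡ 0 (mod 3), but the RHS -1 is not — no integer solution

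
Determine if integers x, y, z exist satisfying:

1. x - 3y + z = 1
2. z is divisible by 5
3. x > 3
Yes

Take x = 4, y = 1, z = 0. Substituting into each constraint:
  (1) 4 - 3(1) + 0 = 1 ✓
  (2) 0 = 5 × 0, remainder 0 ✓
  (3) 4 > 3 ✓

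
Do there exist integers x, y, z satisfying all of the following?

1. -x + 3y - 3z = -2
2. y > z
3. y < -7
Yes

Take x = 5, y = -8, z = -9. Substituting into each constraint:
  (1) (-5) + 3(-8) - 3(-9) = -2 ✓
  (2) -8 > -9 ✓
  (3) -8 < -7 ✓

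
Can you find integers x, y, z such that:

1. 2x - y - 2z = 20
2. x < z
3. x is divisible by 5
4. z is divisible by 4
Yes

Take x = -5, y = -22, z = -4. Substituting into each constraint:
  (1) 2(-5) + 22 - 2(-4) = 20 ✓
  (2) -5 < -4 ✓
  (3) -5 = 5 × -1, remainder 0 ✓
  (4) -4 = 4 × -1, remainder 0 ✓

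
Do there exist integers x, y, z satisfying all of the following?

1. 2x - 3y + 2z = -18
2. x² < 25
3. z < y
Yes

Take x = 0, y = 16, z = 15. Substituting into each constraint:
  (1) 2(0) - 3(16) + 2(15) = -18 ✓
  (2) x² = (0)² = 0, and 0 < 25 ✓
  (3) 15 < 16 ✓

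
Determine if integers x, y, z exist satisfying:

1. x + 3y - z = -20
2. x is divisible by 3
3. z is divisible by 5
Yes

Take x = 0, y = -5, z = 5. Substituting into each constraint:
  (1) 0 + 3(-5) + (-5) = -20 ✓
  (2) 0 = 3 × 0, remainder 0 ✓
  (3) 5 = 5 × 1, remainder 0 ✓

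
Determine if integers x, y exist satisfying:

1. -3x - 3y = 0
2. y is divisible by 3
Yes

Take x = 0, y = 0. Substituting into each constraint:
  (1) -3(0) - 3(0) = 0 ✓
  (2) 0 = 3 × 0, remainder 0 ✓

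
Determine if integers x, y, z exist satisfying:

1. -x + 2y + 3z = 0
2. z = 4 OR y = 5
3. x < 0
Yes

Take x = -2, y = -7, z = 4. Substituting into each constraint:
  (1) 2 + 2(-7) + 3(4) = 0 ✓
  (2) z = 4, target 4 ✓ (first branch holds)
  (3) -2 < 0 ✓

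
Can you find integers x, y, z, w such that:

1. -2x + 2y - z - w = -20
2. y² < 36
Yes

Take x = 10, y = 0, z = 0, w = 0. Substituting into each constraint:
  (1) -2(10) + 2(0) + 0 + 0 = -20 ✓
  (2) y² = (0)² = 0, and 0 < 36 ✓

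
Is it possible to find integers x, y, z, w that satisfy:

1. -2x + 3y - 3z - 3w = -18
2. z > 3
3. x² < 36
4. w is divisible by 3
Yes

Take x = 0, y = -2, z = 4, w = 0. Substituting into each constraint:
  (1) -2(0) + 3(-2) - 3(4) - 3(0) = -18 ✓
  (2) 4 > 3 ✓
  (3) x² = (0)² = 0, and 0 < 36 ✓
  (4) 0 = 3 × 0, remainder 0 ✓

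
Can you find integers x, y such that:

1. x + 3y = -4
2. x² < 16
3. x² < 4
Yes

Take x = -1, y = -1. Substituting into each constraint:
  (1) (-1) + 3(-1) = -4 ✓
  (2) x² = (-1)² = 1, and 1 < 16 ✓
  (3) x² = (-1)² = 1, and 1 < 4 ✓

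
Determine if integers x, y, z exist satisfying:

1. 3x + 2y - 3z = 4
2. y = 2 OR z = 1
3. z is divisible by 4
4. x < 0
Yes

Take x = -4, y = 2, z = -4. Substituting into each constraint:
  (1) 3(-4) + 2(2) - 3(-4) = 4 ✓
  (2) y = 2, target 2 ✓ (first branch holds)
  (3) -4 = 4 × -1, remainder 0 ✓
  (4) -4 < 0 ✓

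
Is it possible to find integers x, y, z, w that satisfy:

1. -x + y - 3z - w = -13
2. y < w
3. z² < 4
Yes

Take x = 12, y = 0, z = 0, w = 1. Substituting into each constraint:
  (1) (-12) + 0 - 3(0) + (-1) = -13 ✓
  (2) 0 < 1 ✓
  (3) z² = (0)² = 0, and 0 < 4 ✓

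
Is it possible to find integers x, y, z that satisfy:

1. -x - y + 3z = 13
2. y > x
Yes

Take x = 2, y = 3, z = 6. Substituting into each constraint:
  (1) (-2) + (-3) + 3(6) = 13 ✓
  (2) 3 > 2 ✓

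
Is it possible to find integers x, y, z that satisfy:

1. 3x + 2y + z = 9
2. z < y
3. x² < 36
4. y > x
Yes

Take x = 2, y = 3, z = -3. Substituting into each constraint:
  (1) 3(2) + 2(3) + (-3) = 9 ✓
  (2) -3 < 3 ✓
  (3) x² = (2)² = 4, and 4 < 36 ✓
  (4) 3 > 2 ✓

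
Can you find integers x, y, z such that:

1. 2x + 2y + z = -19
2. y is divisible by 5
Yes

Take x = 0, y = 0, z = -19. Substituting into each constraint:
  (1) 2(0) + 2(0) + (-19) = -19 ✓
  (2) 0 = 5 × 0, remainder 0 ✓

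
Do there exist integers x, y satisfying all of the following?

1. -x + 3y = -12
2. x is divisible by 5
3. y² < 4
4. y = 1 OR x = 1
Yes

Take x = 15, y = 1. Substituting into each constraint:
  (1) (-15) + 3(1) = -12 ✓
  (2) 15 = 5 × 3, remainder 0 ✓
  (3) y² = (1)² = 1, and 1 < 4 ✓
  (4) y = 1, target 1 ✓ (first branch holds)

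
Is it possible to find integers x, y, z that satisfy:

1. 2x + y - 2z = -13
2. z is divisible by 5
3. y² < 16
Yes

Take x = -7, y = 1, z = 0. Substituting into each constraint:
  (1) 2(-7) + 1 - 2(0) = -13 ✓
  (2) 0 = 5 × 0, remainder 0 ✓
  (3) y² = (1)² = 1, and 1 < 16 ✓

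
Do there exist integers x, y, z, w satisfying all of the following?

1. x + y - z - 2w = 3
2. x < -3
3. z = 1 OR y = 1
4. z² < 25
Yes

Take x = -4, y = 0, z = 1, w = -4. Substituting into each constraint:
  (1) (-4) + 0 + (-1) - 2(-4) = 3 ✓
  (2) -4 < -3 ✓
  (3) z = 1, target 1 ✓ (first branch holds)
  (4) z² = (1)² = 1, and 1 < 25 ✓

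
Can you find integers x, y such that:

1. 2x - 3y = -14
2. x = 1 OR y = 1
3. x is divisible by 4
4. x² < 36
No

A contradictory subset is {2x - 3y = -14, x = 1 OR y = 1, x is divisible by 4}. No integer assignment can satisfy these jointly:

  - 2x - 3y = -14: is a linear equation tying the variables together
  - x = 1 OR y = 1: forces a choice: either x = 1 or y = 1
  - x is divisible by 4: restricts x to multiples of 4

Split on the disjunction (x = 1 OR y = 1):
  • If x = 1: this contradicts the divisibility constraint — 1 is not a multiple of 4.
  • If y = 1: with y = 1, writing x = 4x', every remaining term of the linear equation is divisible by 8, so the left side is ≡ 0 (mod 8); but the right side -11 ≡ 5 (mod 8). No integers can satisfy it.
Both branches are infeasible, so the system has no integer solution.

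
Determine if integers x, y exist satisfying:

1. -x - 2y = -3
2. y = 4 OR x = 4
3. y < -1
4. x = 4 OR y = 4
No

A contradictory subset is {-x - 2y = -3, y < -1, x = 4 OR y = 4}. No integer assignment can satisfy these jointly:

  - -x - 2y = -3: is a linear equation tying the variables together
  - y < -1: bounds one variable relative to a constant
  - x = 4 OR y = 4: forces a choice: either x = 4 or y = 4

Split on the disjunction (x = 4 OR y = 4):
  • If x = 4: with x = 4, every remaining term of the linear equation is divisible by 2, so the left side is ≡ 0 (mod 2); but the right side 1 ≡ 1 (mod 2). No integers can satisfy it.
  • If y = 4: this contradicts the bound y ≤ -2.
Both branches are infeasible, so the system has no integer solution.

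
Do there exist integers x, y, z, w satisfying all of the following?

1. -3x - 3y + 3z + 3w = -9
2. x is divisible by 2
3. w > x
Yes

Take x = 0, y = 0, z = -4, w = 1. Substituting into each constraint:
  (1) -3(0) - 3(0) + 3(-4) + 3(1) = -9 ✓
  (2) 0 = 2 × 0, remainder 0 ✓
  (3) 1 > 0 ✓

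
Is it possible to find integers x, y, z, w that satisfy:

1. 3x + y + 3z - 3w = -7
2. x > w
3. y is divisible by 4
Yes

Take x = 1, y = -4, z = -2, w = 0. Substituting into each constraint:
  (1) 3(1) + (-4) + 3(-2) - 3(0) = -7 ✓
  (2) 1 > 0 ✓
  (3) -4 = 4 × -1, remainder 0 ✓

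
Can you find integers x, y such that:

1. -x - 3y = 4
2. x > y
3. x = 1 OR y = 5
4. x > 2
No

A contradictory subset is {-x - 3y = 4, x = 1 OR y = 5, x > 2}. No integer assignment can satisfy these jointly:

  - -x - 3y = 4: is a linear equation tying the variables together
  - x = 1 OR y = 5: forces a choice: either x = 1 or y = 5
  - x > 2: bounds one variable relative to a constant

Split on the disjunction (x = 1 OR y = 5):
  • If x = 1: this contradicts the bound x ≥ 3.
  • If y = 5: the equation forces x = -19, which contradicts the bound x ≥ 3.
Both branches are infeasible, so the system has no integer solution.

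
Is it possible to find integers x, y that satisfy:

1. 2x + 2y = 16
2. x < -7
Yes

Take x = -8, y = 16. Substituting into each constraint:
  (1) 2(-8) + 2(16) = 16 ✓
  (2) -8 < -7 ✓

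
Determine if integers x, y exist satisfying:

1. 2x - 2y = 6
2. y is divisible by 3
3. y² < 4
Yes

Take x = 3, y = 0. Substituting into each constraint:
  (1) 2(3) - 2(0) = 6 ✓
  (2) 0 = 3 × 0, remainder 0 ✓
  (3) y² = (0)² = 0, and 0 < 4 ✓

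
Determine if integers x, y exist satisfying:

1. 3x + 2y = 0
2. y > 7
Yes

Take x = -6, y = 9. Substituting into each constraint:
  (1) 3(-6) + 2(9) = 0 ✓
  (2) 9 > 7 ✓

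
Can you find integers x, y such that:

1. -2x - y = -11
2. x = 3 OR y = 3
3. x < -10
No

The full constraint system is jointly infeasible over the integers. Each constraint and what it forces:

  - -2x - y = -11: is a linear equation tying the variables together
  - x = 3 OR y = 3: forces a choice: either x = 3 or y = 3
  - x < -10: bounds one variable relative to a constant

Split on the disjunction (x = 3 OR y = 3):
  • If x = 3: this contradicts the bound x ≤ -11.
  • If y = 3: the equation forces x = 4, which contradicts the bound x ≤ -11.
Both branches are infeasible, so the system has no integer solution.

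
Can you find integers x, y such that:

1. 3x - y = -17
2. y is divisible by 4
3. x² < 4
Yes

Take x = 1, y = 20. Substituting into each constraint:
  (1) 3(1) + (-20) = -17 ✓
  (2) 20 = 4 × 5, remainder 0 ✓
  (3) x² = (1)² = 1, and 1 < 4 ✓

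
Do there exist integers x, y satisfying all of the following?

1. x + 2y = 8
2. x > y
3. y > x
No

A contradictory subset is {x > y, y > x}. No integer assignment can satisfy these jointly:

  - x > y: bounds one variable relative to another variable
  - y > x: bounds one variable relative to another variable

Direct contradiction: x > y and y > x cannot both hold.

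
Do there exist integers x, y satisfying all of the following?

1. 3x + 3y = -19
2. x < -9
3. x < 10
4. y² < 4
No

Even the single constraint (3x + 3y = -19) is infeasible over the integers.

  - 3x + 3y = -19: every term on the left is divisible by 3, so the LHS ≡ 0 (mod 3), but the RHS -19 is not — no integer solution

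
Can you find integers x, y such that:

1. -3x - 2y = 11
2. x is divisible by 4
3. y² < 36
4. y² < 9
No

A contradictory subset is {-3x - 2y = 11, x is divisible by 4}. No integer assignment can satisfy these jointly:

  - -3x - 2y = 11: is a linear equation tying the variables together
  - x is divisible by 4: restricts x to multiples of 4

Modular obstruction: writing x = 4x', every remaining term of the linear equation is divisible by 2, so the left side is ≡ 0 (mod 2); but the right side 11 ≡ 1 (mod 2). No integers can satisfy it.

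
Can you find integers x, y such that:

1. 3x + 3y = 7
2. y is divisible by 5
No

Even the single constraint (3x + 3y = 7) is infeasible over the integers.

  - 3x + 3y = 7: every term on the left is divisible by 3, so the LHS ≡ 0 (mod 3), but the RHS 7 is not — no integer solution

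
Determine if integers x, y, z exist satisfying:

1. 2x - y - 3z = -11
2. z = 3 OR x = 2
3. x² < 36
Yes

Take x = 0, y = 2, z = 3. Substituting into each constraint:
  (1) 2(0) + (-2) - 3(3) = -11 ✓
  (2) z = 3, target 3 ✓ (first branch holds)
  (3) x² = (0)² = 0, and 0 < 36 ✓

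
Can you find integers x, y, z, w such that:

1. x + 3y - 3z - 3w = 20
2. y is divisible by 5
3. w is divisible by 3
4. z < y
Yes

Take x = 17, y = 0, z = -1, w = 0. Substituting into each constraint:
  (1) 17 + 3(0) - 3(-1) - 3(0) = 20 ✓
  (2) 0 = 5 × 0, remainder 0 ✓
  (3) 0 = 3 × 0, remainder 0 ✓
  (4) -1 < 0 ✓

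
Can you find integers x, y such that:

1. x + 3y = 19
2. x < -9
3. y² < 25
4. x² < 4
No

A contradictory subset is {x < -9, x² < 4}. No integer assignment can satisfy these jointly:

  - x < -9: bounds one variable relative to a constant
  - x² < 4: restricts x to |x| ≤ 1

Direct contradiction: the bounds on x require x ≥ -1 and x ≤ -10 simultaneously, which is empty.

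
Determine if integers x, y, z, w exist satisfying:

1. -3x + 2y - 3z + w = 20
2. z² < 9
Yes

Take x = 0, y = 0, z = 0, w = 20. Substituting into each constraint:
  (1) -3(0) + 2(0) - 3(0) + 20 = 20 ✓
  (2) z² = (0)² = 0, and 0 < 9 ✓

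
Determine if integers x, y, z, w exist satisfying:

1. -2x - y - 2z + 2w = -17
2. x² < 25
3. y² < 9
Yes

Take x = 0, y = 1, z = 8, w = 0. Substituting into each constraint:
  (1) -2(0) + (-1) - 2(8) + 2(0) = -17 ✓
  (2) x² = (0)² = 0, and 0 < 25 ✓
  (3) y² = (1)² = 1, and 1 < 9 ✓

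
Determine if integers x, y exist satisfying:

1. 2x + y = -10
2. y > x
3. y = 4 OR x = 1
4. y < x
No

A contradictory subset is {y > x, y < x}. No integer assignment can satisfy these jointly:

  - y > x: bounds one variable relative to another variable
  - y < x: bounds one variable relative to another variable

Direct contradiction: y > x and x > y cannot both hold.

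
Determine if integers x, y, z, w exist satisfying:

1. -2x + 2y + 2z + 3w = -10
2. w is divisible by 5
Yes

Take x = 5, y = 0, z = 0, w = 0. Substituting into each constraint:
  (1) -2(5) + 2(0) + 2(0) + 3(0) = -10 ✓
  (2) 0 = 5 × 0, remainder 0 ✓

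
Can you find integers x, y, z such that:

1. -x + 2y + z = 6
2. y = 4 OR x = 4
Yes

Take x = 4, y = 0, z = 10. Substituting into each constraint:
  (1) (-4) + 2(0) + 10 = 6 ✓
  (2) x = 4, target 4 ✓ (second branch holds)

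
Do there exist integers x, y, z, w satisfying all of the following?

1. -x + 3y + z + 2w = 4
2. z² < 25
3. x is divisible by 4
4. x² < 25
Yes

Take x = 0, y = 0, z = 0, w = 2. Substituting into each constraint:
  (1) 0 + 3(0) + 0 + 2(2) = 4 ✓
  (2) z² = (0)² = 0, and 0 < 25 ✓
  (3) 0 = 4 × 0, remainder 0 ✓
  (4) x² = (0)² = 0, and 0 < 25 ✓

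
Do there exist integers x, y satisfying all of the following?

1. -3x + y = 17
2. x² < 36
Yes

Take x = -5, y = 2. Substituting into each constraint:
  (1) -3(-5) + 2 = 17 ✓
  (2) x² = (-5)² = 25, and 25 < 36 ✓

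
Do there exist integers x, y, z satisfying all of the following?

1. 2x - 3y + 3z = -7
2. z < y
Yes

Take x = -2, y = 0, z = -1. Substituting into each constraint:
  (1) 2(-2) - 3(0) + 3(-1) = -7 ✓
  (2) -1 < 0 ✓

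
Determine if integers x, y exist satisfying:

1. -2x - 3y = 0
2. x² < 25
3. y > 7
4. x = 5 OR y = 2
No

A contradictory subset is {-2x - 3y = 0, y > 7, x = 5 OR y = 2}. No integer assignment can satisfy these jointly:

  - -2x - 3y = 0: is a linear equation tying the variables together
  - y > 7: bounds one variable relative to a constant
  - x = 5 OR y = 2: forces a choice: either x = 5 or y = 2

Split on the disjunction (x = 5 OR y = 2):
  • If x = 5: with x = 5, every remaining term of the linear equation is divisible by 3, so the left side is ≡ 0 (mod 3); but the right side 10 ≡ 1 (mod 3). No integers can satisfy it.
  • If y = 2: this contradicts the bound y ≥ 8.
Both branches are infeasible, so the system has no integer solution.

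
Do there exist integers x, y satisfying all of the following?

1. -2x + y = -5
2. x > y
Yes

Take x = 0, y = -5. Substituting into each constraint:
  (1) -2(0) + (-5) = -5 ✓
  (2) 0 > -5 ✓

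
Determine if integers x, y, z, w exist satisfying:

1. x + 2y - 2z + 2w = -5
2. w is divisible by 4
Yes

Take x = 1, y = 0, z = 3, w = 0. Substituting into each constraint:
  (1) 1 + 2(0) - 2(3) + 2(0) = -5 ✓
  (2) 0 = 4 × 0, remainder 0 ✓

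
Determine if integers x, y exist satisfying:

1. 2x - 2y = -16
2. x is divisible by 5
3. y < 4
Yes

Take x = -5, y = 3. Substituting into each constraint:
  (1) 2(-5) - 2(3) = -16 ✓
  (2) -5 = 5 × -1, remainder 0 ✓
  (3) 3 < 4 ✓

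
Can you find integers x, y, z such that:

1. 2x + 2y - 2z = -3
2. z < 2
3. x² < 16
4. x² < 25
No

Even the single constraint (2x + 2y - 2z = -3) is infeasible over the integers.

  - 2x + 2y - 2z = -3: every term on the left is divisible by 2, so the LHS ≡ 0 (mod 2), but the RHS -3 is not — no integer solution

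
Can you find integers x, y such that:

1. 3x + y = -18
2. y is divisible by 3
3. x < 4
Yes

Take x = -6, y = 0. Substituting into each constraint:
  (1) 3(-6) + 0 = -18 ✓
  (2) 0 = 3 × 0, remainder 0 ✓
  (3) -6 < 4 ✓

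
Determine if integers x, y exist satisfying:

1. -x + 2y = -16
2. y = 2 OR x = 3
Yes

Take x = 20, y = 2. Substituting into each constraint:
  (1) (-20) + 2(2) = -16 ✓
  (2) y = 2, target 2 ✓ (first branch holds)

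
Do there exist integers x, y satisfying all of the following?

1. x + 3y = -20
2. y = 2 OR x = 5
Yes

Take x = -26, y = 2. Substituting into each constraint:
  (1) (-26) + 3(2) = -20 ✓
  (2) y = 2, target 2 ✓ (first branch holds)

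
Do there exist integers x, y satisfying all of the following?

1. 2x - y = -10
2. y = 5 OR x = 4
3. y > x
Yes

Take x = 4, y = 18. Substituting into each constraint:
  (1) 2(4) + (-18) = -10 ✓
  (2) x = 4, target 4 ✓ (second branch holds)
  (3) 18 > 4 ✓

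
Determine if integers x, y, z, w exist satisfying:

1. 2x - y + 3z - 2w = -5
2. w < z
Yes

Take x = -4, y = 0, z = 1, w = 0. Substituting into each constraint:
  (1) 2(-4) + 0 + 3(1) - 2(0) = -5 ✓
  (2) 0 < 1 ✓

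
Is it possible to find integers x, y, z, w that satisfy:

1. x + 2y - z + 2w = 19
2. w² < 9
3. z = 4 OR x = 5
Yes

Take x = 5, y = 0, z = -14, w = 0. Substituting into each constraint:
  (1) 5 + 2(0) + 14 + 2(0) = 19 ✓
  (2) w² = (0)² = 0, and 0 < 9 ✓
  (3) x = 5, target 5 ✓ (second branch holds)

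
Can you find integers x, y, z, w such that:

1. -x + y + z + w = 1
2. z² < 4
Yes

Take x = 0, y = 0, z = 0, w = 1. Substituting into each constraint:
  (1) 0 + 0 + 0 + 1 = 1 ✓
  (2) z² = (0)² = 0, and 0 < 4 ✓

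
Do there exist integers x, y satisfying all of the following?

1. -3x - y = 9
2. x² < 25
Yes

Take x = 0, y = -9. Substituting into each constraint:
  (1) -3(0) + 9 = 9 ✓
  (2) x² = (0)² = 0, and 0 < 25 ✓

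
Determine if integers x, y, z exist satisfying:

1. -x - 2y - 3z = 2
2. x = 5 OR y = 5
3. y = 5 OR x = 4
Yes

Take x = 0, y = 5, z = -4. Substituting into each constraint:
  (1) 0 - 2(5) - 3(-4) = 2 ✓
  (2) y = 5, target 5 ✓ (second branch holds)
  (3) y = 5, target 5 ✓ (first branch holds)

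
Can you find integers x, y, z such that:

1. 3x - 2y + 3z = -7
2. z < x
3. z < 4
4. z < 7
Yes

Take x = 0, y = 2, z = -1. Substituting into each constraint:
  (1) 3(0) - 2(2) + 3(-1) = -7 ✓
  (2) -1 < 0 ✓
  (3) -1 < 4 ✓
  (4) -1 < 7 ✓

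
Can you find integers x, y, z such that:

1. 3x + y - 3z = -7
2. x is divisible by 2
Yes

Take x = 0, y = -7, z = 0. Substituting into each constraint:
  (1) 3(0) + (-7) - 3(0) = -7 ✓
  (2) 0 = 2 × 0, remainder 0 ✓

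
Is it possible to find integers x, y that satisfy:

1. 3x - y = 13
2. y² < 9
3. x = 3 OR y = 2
Yes

Take x = 5, y = 2. Substituting into each constraint:
  (1) 3(5) + (-2) = 13 ✓
  (2) y² = (2)² = 4, and 4 < 9 ✓
  (3) y = 2, target 2 ✓ (second branch holds)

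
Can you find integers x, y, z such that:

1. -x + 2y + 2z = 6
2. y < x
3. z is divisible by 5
Yes

Take x = 8, y = 7, z = 0. Substituting into each constraint:
  (1) (-8) + 2(7) + 2(0) = 6 ✓
  (2) 7 < 8 ✓
  (3) 0 = 5 × 0, remainder 0 ✓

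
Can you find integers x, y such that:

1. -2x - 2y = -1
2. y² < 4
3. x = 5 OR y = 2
No

Even the single constraint (-2x - 2y = -1) is infeasible over the integers.

  - -2x - 2y = -1: every term on the left is divisible by 2, so the LHS ≡ 0 (mod 2), but the RHS -1 is not — no integer solution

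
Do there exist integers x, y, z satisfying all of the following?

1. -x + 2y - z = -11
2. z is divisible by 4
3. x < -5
Yes

Take x = -7, y = -9, z = 0. Substituting into each constraint:
  (1) 7 + 2(-9) + 0 = -11 ✓
  (2) 0 = 4 × 0, remainder 0 ✓
  (3) -7 < -5 ✓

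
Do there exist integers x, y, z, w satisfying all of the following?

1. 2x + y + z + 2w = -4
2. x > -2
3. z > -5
Yes

Take x = 0, y = 0, z = 0, w = -2. Substituting into each constraint:
  (1) 2(0) + 0 + 0 + 2(-2) = -4 ✓
  (2) 0 > -2 ✓
  (3) 0 > -5 ✓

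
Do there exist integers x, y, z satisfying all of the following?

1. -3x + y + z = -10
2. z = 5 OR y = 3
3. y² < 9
Yes

Take x = 5, y = 0, z = 5. Substituting into each constraint:
  (1) -3(5) + 0 + 5 = -10 ✓
  (2) z = 5, target 5 ✓ (first branch holds)
  (3) y² = (0)² = 0, and 0 < 9 ✓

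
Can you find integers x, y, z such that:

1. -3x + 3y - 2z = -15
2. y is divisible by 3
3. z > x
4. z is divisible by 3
Yes

Take x = -1, y = -6, z = 0. Substituting into each constraint:
  (1) -3(-1) + 3(-6) - 2(0) = -15 ✓
  (2) -6 = 3 × -2, remainder 0 ✓
  (3) 0 > -1 ✓
  (4) 0 = 3 × 0, remainder 0 ✓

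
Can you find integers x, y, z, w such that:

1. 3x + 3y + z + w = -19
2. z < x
Yes

Take x = 0, y = -6, z = -1, w = 0. Substituting into each constraint:
  (1) 3(0) + 3(-6) + (-1) + 0 = -19 ✓
  (2) -1 < 0 ✓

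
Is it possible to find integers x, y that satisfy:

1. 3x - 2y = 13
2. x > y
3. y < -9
Yes

Take x = -3, y = -11. Substituting into each constraint:
  (1) 3(-3) - 2(-11) = 13 ✓
  (2) -3 > -11 ✓
  (3) -11 < -9 ✓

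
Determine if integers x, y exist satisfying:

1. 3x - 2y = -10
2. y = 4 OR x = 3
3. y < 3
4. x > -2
No

A contradictory subset is {3x - 2y = -10, y < 3, x > -2}. No integer assignment can satisfy these jointly:

  - 3x - 2y = -10: is a linear equation tying the variables together
  - y < 3: bounds one variable relative to a constant
  - x > -2: bounds one variable relative to a constant

Range argument: with x ∈ [-1, ∞], y ∈ [−∞, 2], the left side of the equation is at least -7, but the right side is -10 < -7. No integer solution exists.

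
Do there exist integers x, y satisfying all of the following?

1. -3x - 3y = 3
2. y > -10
Yes

Take x = 0, y = -1. Substituting into each constraint:
  (1) -3(0) - 3(-1) = 3 ✓
  (2) -1 > -10 ✓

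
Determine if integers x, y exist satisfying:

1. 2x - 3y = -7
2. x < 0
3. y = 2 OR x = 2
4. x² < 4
No

A contradictory subset is {2x - 3y = -7, x < 0, y = 2 OR x = 2}. No integer assignment can satisfy these jointly:

  - 2x - 3y = -7: is a linear equation tying the variables together
  - x < 0: bounds one variable relative to a constant
  - y = 2 OR x = 2: forces a choice: either y = 2 or x = 2

Split on the disjunction (y = 2 OR x = 2):
  • If y = 2: with y = 2, every remaining term of the linear equation is divisible by 2, so the left side is ≡ 0 (mod 2); but the right side -1 ≡ 1 (mod 2). No integers can satisfy it.
  • If x = 2: this contradicts the bound x ≤ -1.
Both branches are infeasible, so the system has no integer solution.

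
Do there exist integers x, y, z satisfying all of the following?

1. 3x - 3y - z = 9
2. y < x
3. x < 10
Yes

Take x = 1, y = 0, z = -6. Substituting into each constraint:
  (1) 3(1) - 3(0) + 6 = 9 ✓
  (2) 0 < 1 ✓
  (3) 1 < 10 ✓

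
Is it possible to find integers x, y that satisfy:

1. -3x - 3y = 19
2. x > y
No

Even the single constraint (-3x - 3y = 19) is infeasible over the integers.

  - -3x - 3y = 19: every term on the left is divisible by 3, so the LHS ≡ 0 (mod 3), but the RHS 19 is not — no integer solution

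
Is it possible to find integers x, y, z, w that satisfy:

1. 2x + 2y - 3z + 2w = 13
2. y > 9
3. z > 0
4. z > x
Yes

Take x = 0, y = 10, z = 1, w = -2. Substituting into each constraint:
  (1) 2(0) + 2(10) - 3(1) + 2(-2) = 13 ✓
  (2) 10 > 9 ✓
  (3) 1 > 0 ✓
  (4) 1 > 0 ✓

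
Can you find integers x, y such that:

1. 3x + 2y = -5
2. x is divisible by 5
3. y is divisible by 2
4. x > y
Yes

Take x = 5, y = -10. Substituting into each constraint:
  (1) 3(5) + 2(-10) = -5 ✓
  (2) 5 = 5 × 1, remainder 0 ✓
  (3) -10 = 2 × -5, remainder 0 ✓
  (4) 5 > -10 ✓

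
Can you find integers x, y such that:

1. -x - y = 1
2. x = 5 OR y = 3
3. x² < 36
Yes

Take x = 5, y = -6. Substituting into each constraint:
  (1) (-5) + 6 = 1 ✓
  (2) x = 5, target 5 ✓ (first branch holds)
  (3) x² = (5)² = 25, and 25 < 36 ✓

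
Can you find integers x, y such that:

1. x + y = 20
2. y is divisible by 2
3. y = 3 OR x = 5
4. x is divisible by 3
No

The full constraint system is jointly infeasible over the integers. Each constraint and what it forces:

  - x + y = 20: is a linear equation tying the variables together
  - y is divisible by 2: restricts y to multiples of 2
  - y = 3 OR x = 5: forces a choice: either y = 3 or x = 5
  - x is divisible by 3: restricts x to multiples of 3

Split on the disjunction (y = 3 OR x = 5):
  • If y = 3: this contradicts the divisibility constraint — 3 is not a multiple of 2.
  • If x = 5: this contradicts the divisibility constraint — 5 is not a multiple of 3.
Both branches are infeasible, so the system has no integer solution.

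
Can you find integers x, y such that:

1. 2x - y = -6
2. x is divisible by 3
Yes

Take x = 0, y = 6. Substituting into each constraint:
  (1) 2(0) + (-6) = -6 ✓
  (2) 0 = 3 × 0, remainder 0 ✓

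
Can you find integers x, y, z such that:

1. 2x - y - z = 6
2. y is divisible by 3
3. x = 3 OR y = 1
Yes

Take x = 3, y = 0, z = 0. Substituting into each constraint:
  (1) 2(3) + 0 + 0 = 6 ✓
  (2) 0 = 3 × 0, remainder 0 ✓
  (3) x = 3, target 3 ✓ (first branch holds)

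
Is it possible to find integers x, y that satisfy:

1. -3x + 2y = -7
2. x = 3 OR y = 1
Yes

Take x = 3, y = 1. Substituting into each constraint:
  (1) -3(3) + 2(1) = -7 ✓
  (2) x = 3, target 3 ✓ (first branch holds)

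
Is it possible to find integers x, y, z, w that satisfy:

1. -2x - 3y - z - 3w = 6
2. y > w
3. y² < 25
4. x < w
Yes

Take x = -1, y = 1, z = -7, w = 0. Substituting into each constraint:
  (1) -2(-1) - 3(1) + 7 - 3(0) = 6 ✓
  (2) 1 > 0 ✓
  (3) y² = (1)² = 1, and 1 < 25 ✓
  (4) -1 < 0 ✓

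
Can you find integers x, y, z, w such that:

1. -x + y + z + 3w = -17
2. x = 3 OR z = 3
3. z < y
Yes

Take x = 0, y = 4, z = 3, w = -8. Substituting into each constraint:
  (1) 0 + 4 + 3 + 3(-8) = -17 ✓
  (2) z = 3, target 3 ✓ (second branch holds)
  (3) 3 < 4 ✓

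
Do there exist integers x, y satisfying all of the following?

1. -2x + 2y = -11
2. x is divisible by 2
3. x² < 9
No

Even the single constraint (-2x + 2y = -11) is infeasible over the integers.

  - -2x + 2y = -11: every term on the left is divisible by 2, so the LHS ≡ 0 (mod 2), but the RHS -11 is not — no integer solution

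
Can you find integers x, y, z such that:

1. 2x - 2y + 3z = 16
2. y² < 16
Yes

Take x = 8, y = 0, z = 0. Substituting into each constraint:
  (1) 2(8) - 2(0) + 3(0) = 16 ✓
  (2) y² = (0)² = 0, and 0 < 16 ✓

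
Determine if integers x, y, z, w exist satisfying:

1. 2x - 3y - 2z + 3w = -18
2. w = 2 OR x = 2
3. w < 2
Yes

Take x = 2, y = 6, z = 2, w = 0. Substituting into each constraint:
  (1) 2(2) - 3(6) - 2(2) + 3(0) = -18 ✓
  (2) x = 2, target 2 ✓ (second branch holds)
  (3) 0 < 2 ✓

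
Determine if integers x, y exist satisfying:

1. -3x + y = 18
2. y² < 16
Yes

Take x = -6, y = 0. Substituting into each constraint:
  (1) -3(-6) + 0 = 18 ✓
  (2) y² = (0)² = 0, and 0 < 16 ✓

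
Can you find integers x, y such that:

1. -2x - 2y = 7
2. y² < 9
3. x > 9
No

Even the single constraint (-2x - 2y = 7) is infeasible over the integers.

  - -2x - 2y = 7: every term on the left is divisible by 2, so the LHS ≡ 0 (mod 2), but the RHS 7 is not — no integer solution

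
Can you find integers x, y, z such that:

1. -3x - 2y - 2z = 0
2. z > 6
Yes

Take x = 0, y = -7, z = 7. Substituting into each constraint:
  (1) -3(0) - 2(-7) - 2(7) = 0 ✓
  (2) 7 > 6 ✓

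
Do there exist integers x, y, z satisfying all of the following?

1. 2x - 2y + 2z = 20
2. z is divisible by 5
Yes

Take x = 0, y = -10, z = 0. Substituting into each constraint:
  (1) 2(0) - 2(-10) + 2(0) = 20 ✓
  (2) 0 = 5 × 0, remainder 0 ✓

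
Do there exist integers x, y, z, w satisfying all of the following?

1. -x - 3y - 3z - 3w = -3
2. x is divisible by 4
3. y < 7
Yes

Take x = 0, y = 1, z = 0, w = 0. Substituting into each constraint:
  (1) 0 - 3(1) - 3(0) - 3(0) = -3 ✓
  (2) 0 = 4 × 0, remainder 0 ✓
  (3) 1 < 7 ✓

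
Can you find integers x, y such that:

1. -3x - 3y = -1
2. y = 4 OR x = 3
No

Even the single constraint (-3x - 3y = -1) is infeasible over the integers.

  - -3x - 3y = -1: every term on the left is divisible by 3, so the LHS ≡ 0 (mod 3), but the RHS -1 is not — no integer solution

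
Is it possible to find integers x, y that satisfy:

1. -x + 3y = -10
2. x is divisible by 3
No

The full constraint system is jointly infeasible over the integers. Each constraint and what it forces:

  - -x + 3y = -10: is a linear equation tying the variables together
  - x is divisible by 3: restricts x to multiples of 3

Modular obstruction: writing x = 3x', every remaining term of the linear equation is divisible by 3, so the left side is ≡ 0 (mod 3); but the right side -10 ≡ 2 (mod 3). No integers can satisfy it.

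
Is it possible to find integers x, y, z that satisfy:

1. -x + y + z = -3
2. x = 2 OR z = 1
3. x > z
Yes

Take x = 3, y = -1, z = 1. Substituting into each constraint:
  (1) (-3) + (-1) + 1 = -3 ✓
  (2) z = 1, target 1 ✓ (second branch holds)
  (3) 3 > 1 ✓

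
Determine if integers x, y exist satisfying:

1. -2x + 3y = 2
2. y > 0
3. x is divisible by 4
Yes

Take x = 8, y = 6. Substituting into each constraint:
  (1) -2(8) + 3(6) = 2 ✓
  (2) 6 > 0 ✓
  (3) 8 = 4 × 2, remainder 0 ✓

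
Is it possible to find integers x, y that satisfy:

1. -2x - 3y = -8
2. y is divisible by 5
Yes

Take x = 4, y = 0. Substituting into each constraint:
  (1) -2(4) - 3(0) = -8 ✓
  (2) 0 = 5 × 0, remainder 0 ✓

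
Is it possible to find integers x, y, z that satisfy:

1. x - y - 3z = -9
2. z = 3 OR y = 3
Yes

Take x = -6, y = 3, z = 0. Substituting into each constraint:
  (1) (-6) + (-3) - 3(0) = -9 ✓
  (2) y = 3, target 3 ✓ (second branch holds)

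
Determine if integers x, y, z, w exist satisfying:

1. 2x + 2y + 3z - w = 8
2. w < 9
Yes

Take x = 0, y = 4, z = 0, w = 0. Substituting into each constraint:
  (1) 2(0) + 2(4) + 3(0) + 0 = 8 ✓
  (2) 0 < 9 ✓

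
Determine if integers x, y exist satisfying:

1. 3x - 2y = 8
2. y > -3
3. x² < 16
Yes

Take x = 2, y = -1. Substituting into each constraint:
  (1) 3(2) - 2(-1) = 8 ✓
  (2) -1 > -3 ✓
  (3) x² = (2)² = 4, and 4 < 16 ✓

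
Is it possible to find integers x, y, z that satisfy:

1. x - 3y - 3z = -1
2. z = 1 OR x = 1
Yes

Take x = 2, y = 0, z = 1. Substituting into each constraint:
  (1) 2 - 3(0) - 3(1) = -1 ✓
  (2) z = 1, target 1 ✓ (first branch holds)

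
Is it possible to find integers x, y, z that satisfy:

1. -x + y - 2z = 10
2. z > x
Yes

Take x = 0, y = 12, z = 1. Substituting into each constraint:
  (1) 0 + 12 - 2(1) = 10 ✓
  (2) 1 > 0 ✓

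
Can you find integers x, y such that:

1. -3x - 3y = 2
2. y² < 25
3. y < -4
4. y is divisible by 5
No

Even the single constraint (-3x - 3y = 2) is infeasible over the integers.

  - -3x - 3y = 2: every term on the left is divisible by 3, so the LHS ≡ 0 (mod 3), but the RHS 2 is not — no integer solution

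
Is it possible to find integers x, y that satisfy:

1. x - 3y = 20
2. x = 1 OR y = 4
Yes

Take x = 32, y = 4. Substituting into each constraint:
  (1) 32 - 3(4) = 20 ✓
  (2) y = 4, target 4 ✓ (second branch holds)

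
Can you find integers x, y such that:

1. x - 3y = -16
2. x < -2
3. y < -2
Yes

Take x = -25, y = -3. Substituting into each constraint:
  (1) (-25) - 3(-3) = -16 ✓
  (2) -25 < -2 ✓
  (3) -3 < -2 ✓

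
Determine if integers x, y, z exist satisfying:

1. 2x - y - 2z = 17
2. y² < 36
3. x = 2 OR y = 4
Yes

Take x = 2, y = 1, z = -7. Substituting into each constraint:
  (1) 2(2) + (-1) - 2(-7) = 17 ✓
  (2) y² = (1)² = 1, and 1 < 36 ✓
  (3) x = 2, target 2 ✓ (first branch holds)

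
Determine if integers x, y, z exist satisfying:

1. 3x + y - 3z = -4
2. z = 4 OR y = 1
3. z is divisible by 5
No

The full constraint system is jointly infeasible over the integers. Each constraint and what it forces:

  - 3x + y - 3z = -4: is a linear equation tying the variables together
  - z = 4 OR y = 1: forces a choice: either z = 4 or y = 1
  - z is divisible by 5: restricts z to multiples of 5

Split on the disjunction (z = 4 OR y = 1):
  • If z = 4: this contradicts the divisibility constraint — 4 is not a multiple of 5.
  • If y = 1: with y = 1, writing z = 5z', every remaining term of the linear equation is divisible by 3, so the left side is ≡ 0 (mod 3); but the right side -5 ≡ 1 (mod 3). No integers can satisfy it.
Both branches are infeasible, so the system has no integer solution.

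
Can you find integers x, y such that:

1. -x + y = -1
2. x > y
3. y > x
No

A contradictory subset is {x > y, y > x}. No integer assignment can satisfy these jointly:

  - x > y: bounds one variable relative to another variable
  - y > x: bounds one variable relative to another variable

Direct contradiction: x > y and y > x cannot both hold.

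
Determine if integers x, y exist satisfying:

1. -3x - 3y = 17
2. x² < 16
No

Even the single constraint (-3x - 3y = 17) is infeasible over the integers.

  - -3x - 3y = 17: every term on the left is divisible by 3, so the LHS ≡ 0 (mod 3), but the RHS 17 is not — no integer solution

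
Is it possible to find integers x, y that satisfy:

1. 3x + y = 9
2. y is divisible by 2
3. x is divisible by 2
No

The full constraint system is jointly infeasible over the integers. Each constraint and what it forces:

  - 3x + y = 9: is a linear equation tying the variables together
  - y is divisible by 2: restricts y to multiples of 2
  - x is divisible by 2: restricts x to multiples of 2

Modular obstruction: writing x = 2x' and writing y = 2y', every remaining term of the linear equation is divisible by 2, so the left side is ≡ 0 (mod 2); but the right side 9 ≡ 1 (mod 2). No integers can satisfy it.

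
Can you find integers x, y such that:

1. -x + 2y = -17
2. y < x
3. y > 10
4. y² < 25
No

A contradictory subset is {y > 10, y² < 25}. No integer assignment can satisfy these jointly:

  - y > 10: bounds one variable relative to a constant
  - y² < 25: restricts y to |y| ≤ 4

Direct contradiction: the bounds on y require y ≥ 11 and y ≤ 4 simultaneously, which is empty.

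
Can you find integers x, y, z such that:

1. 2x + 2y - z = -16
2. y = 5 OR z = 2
Yes

Take x = -7, y = 0, z = 2. Substituting into each constraint:
  (1) 2(-7) + 2(0) + (-2) = -16 ✓
  (2) z = 2, target 2 ✓ (second branch holds)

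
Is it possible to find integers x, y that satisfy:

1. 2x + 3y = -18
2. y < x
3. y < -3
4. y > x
No

A contradictory subset is {y < x, y > x}. No integer assignment can satisfy these jointly:

  - y < x: bounds one variable relative to another variable
  - y > x: bounds one variable relative to another variable

Direct contradiction: x > y and y > x cannot both hold.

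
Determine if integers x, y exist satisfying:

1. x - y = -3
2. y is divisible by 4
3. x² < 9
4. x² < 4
Yes

Take x = 1, y = 4. Substituting into each constraint:
  (1) 1 + (-4) = -3 ✓
  (2) 4 = 4 × 1, remainder 0 ✓
  (3) x² = (1)² = 1, and 1 < 9 ✓
  (4) x² = (1)² = 1, and 1 < 4 ✓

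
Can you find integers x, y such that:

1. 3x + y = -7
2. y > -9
Yes

Take x = 0, y = -7. Substituting into each constraint:
  (1) 3(0) + (-7) = -7 ✓
  (2) -7 > -9 ✓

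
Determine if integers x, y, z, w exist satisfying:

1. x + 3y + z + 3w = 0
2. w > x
Yes

Take x = -1, y = 0, z = 1, w = 0. Substituting into each constraint:
  (1) (-1) + 3(0) + 1 + 3(0) = 0 ✓
  (2) 0 > -1 ✓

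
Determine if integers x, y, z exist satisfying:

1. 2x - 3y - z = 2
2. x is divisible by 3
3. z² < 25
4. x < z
Yes

Take x = 0, y = -1, z = 1. Substituting into each constraint:
  (1) 2(0) - 3(-1) + (-1) = 2 ✓
  (2) 0 = 3 × 0, remainder 0 ✓
  (3) z² = (1)² = 1, and 1 < 25 ✓
  (4) 0 < 1 ✓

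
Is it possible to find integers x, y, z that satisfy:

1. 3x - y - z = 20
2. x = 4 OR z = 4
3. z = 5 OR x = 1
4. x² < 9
Yes

Take x = 1, y = -21, z = 4. Substituting into each constraint:
  (1) 3(1) + 21 + (-4) = 20 ✓
  (2) z = 4, target 4 ✓ (second branch holds)
  (3) x = 1, target 1 ✓ (second branch holds)
  (4) x² = (1)² = 1, and 1 < 9 ✓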